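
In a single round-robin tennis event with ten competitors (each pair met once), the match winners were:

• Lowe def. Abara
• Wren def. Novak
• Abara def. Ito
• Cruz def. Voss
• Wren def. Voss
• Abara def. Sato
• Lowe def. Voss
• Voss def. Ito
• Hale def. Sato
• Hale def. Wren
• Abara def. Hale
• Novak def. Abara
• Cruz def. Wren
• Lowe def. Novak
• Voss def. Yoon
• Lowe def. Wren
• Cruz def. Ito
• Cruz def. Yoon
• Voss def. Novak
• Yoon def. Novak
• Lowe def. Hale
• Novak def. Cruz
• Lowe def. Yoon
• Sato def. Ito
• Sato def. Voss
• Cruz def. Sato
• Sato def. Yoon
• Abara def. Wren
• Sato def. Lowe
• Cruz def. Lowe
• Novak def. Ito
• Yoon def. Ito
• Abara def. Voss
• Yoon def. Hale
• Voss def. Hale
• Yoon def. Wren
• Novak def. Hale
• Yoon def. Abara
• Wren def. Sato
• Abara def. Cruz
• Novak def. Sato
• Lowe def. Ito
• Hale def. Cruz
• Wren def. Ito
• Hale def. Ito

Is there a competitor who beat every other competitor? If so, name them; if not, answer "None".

None

Highest win total is Lowe with 7 (out of 9 possible).
Lowe lost to Cruz, Sato, so no competitor went undefeated.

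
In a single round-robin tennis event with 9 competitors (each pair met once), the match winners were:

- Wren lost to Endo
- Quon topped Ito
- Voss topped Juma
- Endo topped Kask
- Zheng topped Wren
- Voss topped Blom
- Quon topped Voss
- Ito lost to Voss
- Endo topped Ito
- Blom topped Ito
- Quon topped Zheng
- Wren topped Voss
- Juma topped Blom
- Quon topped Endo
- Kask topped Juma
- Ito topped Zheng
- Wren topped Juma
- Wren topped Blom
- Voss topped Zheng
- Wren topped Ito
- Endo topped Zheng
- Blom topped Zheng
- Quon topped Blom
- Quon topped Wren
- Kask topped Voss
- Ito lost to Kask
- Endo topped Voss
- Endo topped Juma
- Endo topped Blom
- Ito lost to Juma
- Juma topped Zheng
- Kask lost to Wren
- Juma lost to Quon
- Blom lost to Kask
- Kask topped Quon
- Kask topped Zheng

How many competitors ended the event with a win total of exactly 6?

1

Win totals: Juma 3, Wren 5, Kask 6, Quon 7, Endo 7, Zheng 1, Ito 1, Blom 2, Voss 4.
Exactly 6: Kask — 1 competitor.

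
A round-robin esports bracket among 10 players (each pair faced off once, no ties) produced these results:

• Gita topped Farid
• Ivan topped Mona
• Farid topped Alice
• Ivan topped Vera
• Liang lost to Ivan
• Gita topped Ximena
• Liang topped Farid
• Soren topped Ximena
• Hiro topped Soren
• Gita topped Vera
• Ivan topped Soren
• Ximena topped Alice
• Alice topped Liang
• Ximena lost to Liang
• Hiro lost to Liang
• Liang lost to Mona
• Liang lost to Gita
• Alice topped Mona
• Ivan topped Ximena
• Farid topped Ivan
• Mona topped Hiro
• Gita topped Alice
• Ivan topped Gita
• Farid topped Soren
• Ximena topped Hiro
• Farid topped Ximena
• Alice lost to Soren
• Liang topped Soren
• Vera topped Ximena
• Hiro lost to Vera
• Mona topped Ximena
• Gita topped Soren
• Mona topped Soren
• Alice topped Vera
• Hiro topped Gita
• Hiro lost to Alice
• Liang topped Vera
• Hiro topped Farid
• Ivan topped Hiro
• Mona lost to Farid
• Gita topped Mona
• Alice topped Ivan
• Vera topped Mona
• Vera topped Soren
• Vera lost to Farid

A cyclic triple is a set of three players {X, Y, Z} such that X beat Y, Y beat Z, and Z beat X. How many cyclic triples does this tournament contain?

Win totals: Soren 2, Alice 5, Liang 5, Gita 7, Mona 4, Vera 4, Ximena 2, Hiro 3, Ivan 7, Farid 6.
A player with w wins dominates both others in C(w,2) triples; summing gives 1 + 10 + 10 + 21 + 6 + 6 + 1 + 3 + 21 + 15 = 94 transitive triples.
Total triples C(10,3) = 120, so cyclic triples = 120 − 94 = 26.

26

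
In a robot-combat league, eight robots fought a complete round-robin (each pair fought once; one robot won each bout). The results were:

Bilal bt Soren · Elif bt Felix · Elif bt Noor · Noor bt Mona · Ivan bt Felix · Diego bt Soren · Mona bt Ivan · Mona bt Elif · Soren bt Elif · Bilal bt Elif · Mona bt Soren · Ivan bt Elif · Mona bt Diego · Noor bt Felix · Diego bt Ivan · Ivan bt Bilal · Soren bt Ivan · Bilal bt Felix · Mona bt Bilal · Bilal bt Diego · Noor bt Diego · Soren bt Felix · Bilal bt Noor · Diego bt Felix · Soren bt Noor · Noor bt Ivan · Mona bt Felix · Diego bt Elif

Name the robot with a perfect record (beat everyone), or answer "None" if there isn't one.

Highest win total is Mona with 6 (out of 7 possible).
Mona lost to Noor, so no robot went undefeated.

None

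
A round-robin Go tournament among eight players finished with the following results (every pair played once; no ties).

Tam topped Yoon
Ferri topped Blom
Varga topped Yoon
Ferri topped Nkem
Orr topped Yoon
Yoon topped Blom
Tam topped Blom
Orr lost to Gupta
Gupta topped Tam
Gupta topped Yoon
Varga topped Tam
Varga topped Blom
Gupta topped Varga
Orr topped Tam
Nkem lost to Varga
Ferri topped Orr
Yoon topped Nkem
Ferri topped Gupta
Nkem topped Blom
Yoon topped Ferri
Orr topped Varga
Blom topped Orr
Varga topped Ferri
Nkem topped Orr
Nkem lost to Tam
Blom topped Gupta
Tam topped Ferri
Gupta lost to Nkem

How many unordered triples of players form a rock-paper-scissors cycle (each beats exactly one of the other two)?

Win totals: Gupta 4, Orr 3, Tam 4, Varga 5, Nkem 3, Yoon 3, Blom 2, Ferri 4.
A player with w wins dominates both others in C(w,2) triples; summing gives 6 + 3 + 6 + 10 + 3 + 3 + 1 + 6 = 38 transitive triples.
Total triples C(8,3) = 56, so cyclic triples = 56 − 38 = 18.

18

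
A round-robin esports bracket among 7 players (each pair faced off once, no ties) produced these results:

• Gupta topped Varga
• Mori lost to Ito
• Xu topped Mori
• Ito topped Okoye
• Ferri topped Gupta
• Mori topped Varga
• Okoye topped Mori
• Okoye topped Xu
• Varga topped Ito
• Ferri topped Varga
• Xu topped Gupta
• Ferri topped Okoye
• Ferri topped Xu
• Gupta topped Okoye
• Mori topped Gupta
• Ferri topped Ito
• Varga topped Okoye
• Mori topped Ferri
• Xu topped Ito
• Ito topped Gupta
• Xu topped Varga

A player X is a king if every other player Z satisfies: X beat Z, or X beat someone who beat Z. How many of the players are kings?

Ito reaches everyone (king).
Gupta cannot reach Ferri in two steps.
Okoye reaches everyone (king).
Ferri reaches everyone (king).
Mori reaches everyone (king).
Varga cannot reach Ferri in two steps.
Xu reaches everyone (king).
Kings: Ito, Okoye, Ferri, Mori, Xu — 5.

5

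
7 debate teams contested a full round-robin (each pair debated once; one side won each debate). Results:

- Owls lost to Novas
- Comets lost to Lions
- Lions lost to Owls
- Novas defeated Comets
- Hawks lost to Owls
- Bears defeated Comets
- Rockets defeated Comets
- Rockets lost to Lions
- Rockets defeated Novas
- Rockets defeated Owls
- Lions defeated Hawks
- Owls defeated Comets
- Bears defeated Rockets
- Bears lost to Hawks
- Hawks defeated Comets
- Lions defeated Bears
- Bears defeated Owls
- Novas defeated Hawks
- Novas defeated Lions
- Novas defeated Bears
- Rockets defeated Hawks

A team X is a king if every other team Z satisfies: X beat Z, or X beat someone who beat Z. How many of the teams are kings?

Owls cannot reach Novas in two steps.
Comets cannot reach Owls, Lions, Bears, Hawks, Rockets, Novas in two steps.
Lions reaches everyone (king).
Bears reaches everyone (king).
Hawks cannot reach Lions, Novas in two steps.
Rockets reaches everyone (king).
Novas reaches everyone (king).
Kings: Lions, Bears, Rockets, Novas — 4.

4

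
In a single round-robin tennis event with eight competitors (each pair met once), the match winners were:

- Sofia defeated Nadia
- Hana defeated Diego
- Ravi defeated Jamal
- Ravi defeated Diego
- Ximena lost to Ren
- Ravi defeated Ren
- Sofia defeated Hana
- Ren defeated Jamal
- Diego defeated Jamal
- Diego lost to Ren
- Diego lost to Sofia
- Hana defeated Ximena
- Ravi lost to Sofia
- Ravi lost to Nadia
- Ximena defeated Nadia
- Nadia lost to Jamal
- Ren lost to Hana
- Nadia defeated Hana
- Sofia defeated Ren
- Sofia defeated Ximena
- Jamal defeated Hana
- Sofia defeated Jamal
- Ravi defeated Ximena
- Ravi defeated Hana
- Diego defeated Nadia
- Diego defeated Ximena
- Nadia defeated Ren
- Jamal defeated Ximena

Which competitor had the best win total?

Sofia

Win totals: Jamal 3, Hana 3, Diego 3, Sofia 7, Ren 3, Ravi 5, Ximena 1, Nadia 3.
Sofia leads with 7 wins (next highest: 5).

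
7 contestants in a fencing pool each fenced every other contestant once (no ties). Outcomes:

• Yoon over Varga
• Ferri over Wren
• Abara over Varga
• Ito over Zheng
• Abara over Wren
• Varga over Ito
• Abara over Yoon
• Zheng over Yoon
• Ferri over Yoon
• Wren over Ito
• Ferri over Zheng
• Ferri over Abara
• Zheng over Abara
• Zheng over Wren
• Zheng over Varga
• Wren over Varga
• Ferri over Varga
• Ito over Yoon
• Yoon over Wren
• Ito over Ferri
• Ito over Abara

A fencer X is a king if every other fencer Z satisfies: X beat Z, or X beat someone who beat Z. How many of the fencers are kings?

3

Ito reaches everyone (king).
Zheng cannot reach Ferri in two steps.
Varga cannot reach Wren in two steps.
Wren reaches everyone (king).
Abara cannot reach Zheng, Ferri in two steps.
Ferri reaches everyone (king).
Yoon cannot reach Zheng, Abara, Ferri in two steps.
Kings: Ito, Wren, Ferri — 3.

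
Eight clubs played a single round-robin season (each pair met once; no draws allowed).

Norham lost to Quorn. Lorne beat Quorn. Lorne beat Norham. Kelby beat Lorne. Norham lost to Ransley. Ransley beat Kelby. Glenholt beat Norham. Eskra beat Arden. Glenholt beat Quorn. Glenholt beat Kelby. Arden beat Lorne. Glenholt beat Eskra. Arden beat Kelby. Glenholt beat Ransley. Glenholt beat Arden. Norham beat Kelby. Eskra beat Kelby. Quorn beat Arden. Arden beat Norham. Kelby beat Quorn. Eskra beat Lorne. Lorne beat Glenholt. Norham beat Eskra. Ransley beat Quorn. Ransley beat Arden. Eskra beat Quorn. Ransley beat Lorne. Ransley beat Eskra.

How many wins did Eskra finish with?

Eskra's results: beat Quorn, Lorne, Arden, Kelby; lost to Ransley, Glenholt, Norham.
That is 4 wins.

4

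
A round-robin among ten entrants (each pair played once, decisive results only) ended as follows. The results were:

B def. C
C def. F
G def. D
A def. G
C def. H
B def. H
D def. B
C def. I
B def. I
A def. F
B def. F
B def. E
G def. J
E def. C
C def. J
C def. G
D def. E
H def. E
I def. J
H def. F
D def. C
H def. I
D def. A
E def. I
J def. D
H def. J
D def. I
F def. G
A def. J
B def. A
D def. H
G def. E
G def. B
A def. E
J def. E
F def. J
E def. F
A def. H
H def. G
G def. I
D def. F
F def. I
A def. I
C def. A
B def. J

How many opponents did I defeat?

1

I's results: beat J; lost to A, B, C, D, E, F, G, H.
That is 1 win.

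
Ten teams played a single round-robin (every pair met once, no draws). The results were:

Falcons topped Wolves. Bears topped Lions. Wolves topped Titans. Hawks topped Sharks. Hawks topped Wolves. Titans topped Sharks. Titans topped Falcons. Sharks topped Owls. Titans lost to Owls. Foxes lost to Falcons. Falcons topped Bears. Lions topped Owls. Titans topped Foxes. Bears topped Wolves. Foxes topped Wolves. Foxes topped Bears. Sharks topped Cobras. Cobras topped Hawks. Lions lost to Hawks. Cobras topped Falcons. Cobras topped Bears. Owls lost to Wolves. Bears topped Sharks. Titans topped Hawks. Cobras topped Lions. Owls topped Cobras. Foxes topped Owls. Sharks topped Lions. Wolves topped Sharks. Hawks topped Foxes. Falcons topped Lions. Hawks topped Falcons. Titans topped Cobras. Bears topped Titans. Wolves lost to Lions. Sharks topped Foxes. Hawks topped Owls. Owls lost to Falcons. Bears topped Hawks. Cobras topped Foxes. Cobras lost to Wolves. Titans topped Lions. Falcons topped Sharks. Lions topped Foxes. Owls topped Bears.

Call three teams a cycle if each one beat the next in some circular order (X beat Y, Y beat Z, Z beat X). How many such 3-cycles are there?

34

Win totals: Bears 5, Titans 6, Owls 3, Sharks 4, Falcons 6, Lions 3, Foxes 3, Hawks 6, Cobras 5, Wolves 4.
A team with w wins dominates both others in C(w,2) triples; summing gives 10 + 15 + 3 + 6 + 15 + 3 + 3 + 15 + 10 + 6 = 86 transitive triples.
Total triples C(10,3) = 120, so cyclic triples = 120 − 86 = 34.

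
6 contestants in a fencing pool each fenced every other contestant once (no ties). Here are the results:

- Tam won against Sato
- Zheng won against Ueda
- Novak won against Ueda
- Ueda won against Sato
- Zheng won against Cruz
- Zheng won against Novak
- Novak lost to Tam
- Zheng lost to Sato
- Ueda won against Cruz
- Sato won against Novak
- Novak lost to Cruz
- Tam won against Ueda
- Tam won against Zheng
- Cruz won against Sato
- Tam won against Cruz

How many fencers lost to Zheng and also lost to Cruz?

Zheng beat: Ueda, Cruz, Novak.
Cruz beat: Sato, Novak.
Both beat: Novak — 1.

1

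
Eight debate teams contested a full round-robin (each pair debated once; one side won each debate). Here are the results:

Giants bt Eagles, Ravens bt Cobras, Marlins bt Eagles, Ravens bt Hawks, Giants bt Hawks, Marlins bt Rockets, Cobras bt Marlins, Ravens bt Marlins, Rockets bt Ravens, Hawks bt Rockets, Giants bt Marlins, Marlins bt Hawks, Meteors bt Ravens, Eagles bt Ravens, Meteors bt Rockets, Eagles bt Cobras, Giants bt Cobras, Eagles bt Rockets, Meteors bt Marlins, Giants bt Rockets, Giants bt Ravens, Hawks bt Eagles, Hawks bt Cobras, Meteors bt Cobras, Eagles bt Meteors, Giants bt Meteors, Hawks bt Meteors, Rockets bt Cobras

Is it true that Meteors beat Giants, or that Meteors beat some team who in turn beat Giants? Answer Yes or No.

Meteors did not beat Giants directly.
Meteors beat Cobras, Marlins, Ravens, Rockets, but each of them lost to Giants. No two-step path.

No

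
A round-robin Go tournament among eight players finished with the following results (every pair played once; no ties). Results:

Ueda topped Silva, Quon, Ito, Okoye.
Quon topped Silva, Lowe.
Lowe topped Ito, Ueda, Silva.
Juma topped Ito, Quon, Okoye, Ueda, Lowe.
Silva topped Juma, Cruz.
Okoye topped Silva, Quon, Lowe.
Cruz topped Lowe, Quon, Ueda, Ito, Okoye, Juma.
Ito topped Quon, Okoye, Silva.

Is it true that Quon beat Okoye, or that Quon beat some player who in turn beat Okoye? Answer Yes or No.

Quon did not beat Okoye directly.
Quon beat Silva, Lowe, but each of them lost to Okoye. No two-step path.

No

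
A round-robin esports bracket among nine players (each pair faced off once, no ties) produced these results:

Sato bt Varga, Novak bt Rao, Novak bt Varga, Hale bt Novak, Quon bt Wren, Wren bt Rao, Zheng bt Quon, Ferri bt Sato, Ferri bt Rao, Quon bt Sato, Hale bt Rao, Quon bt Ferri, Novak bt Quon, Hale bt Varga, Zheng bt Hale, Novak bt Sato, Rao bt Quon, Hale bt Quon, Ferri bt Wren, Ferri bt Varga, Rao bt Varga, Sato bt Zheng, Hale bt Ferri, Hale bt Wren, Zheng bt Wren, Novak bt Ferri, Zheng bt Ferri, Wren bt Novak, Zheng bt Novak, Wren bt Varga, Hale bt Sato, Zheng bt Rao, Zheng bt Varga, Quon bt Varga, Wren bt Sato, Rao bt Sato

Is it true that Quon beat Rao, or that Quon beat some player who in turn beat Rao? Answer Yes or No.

Quon did not beat Rao directly.
Quon beat Ferri, Varga, Wren, Sato. Of those, Ferri beat Rao.

Yes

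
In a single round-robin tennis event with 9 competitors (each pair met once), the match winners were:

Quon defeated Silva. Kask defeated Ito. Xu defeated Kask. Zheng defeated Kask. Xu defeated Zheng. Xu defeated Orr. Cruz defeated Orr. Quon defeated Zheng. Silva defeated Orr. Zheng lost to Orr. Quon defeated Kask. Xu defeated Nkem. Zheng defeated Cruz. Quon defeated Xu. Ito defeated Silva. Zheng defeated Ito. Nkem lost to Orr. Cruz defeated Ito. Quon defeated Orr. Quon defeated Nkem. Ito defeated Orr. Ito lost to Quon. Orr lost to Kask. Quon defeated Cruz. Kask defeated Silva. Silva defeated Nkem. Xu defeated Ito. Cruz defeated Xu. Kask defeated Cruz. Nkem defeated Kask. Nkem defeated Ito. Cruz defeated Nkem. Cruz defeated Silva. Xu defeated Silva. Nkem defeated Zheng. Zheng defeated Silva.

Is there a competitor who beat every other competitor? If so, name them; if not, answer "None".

Quon

Quon has 8 wins out of 8 opponents — a perfect record.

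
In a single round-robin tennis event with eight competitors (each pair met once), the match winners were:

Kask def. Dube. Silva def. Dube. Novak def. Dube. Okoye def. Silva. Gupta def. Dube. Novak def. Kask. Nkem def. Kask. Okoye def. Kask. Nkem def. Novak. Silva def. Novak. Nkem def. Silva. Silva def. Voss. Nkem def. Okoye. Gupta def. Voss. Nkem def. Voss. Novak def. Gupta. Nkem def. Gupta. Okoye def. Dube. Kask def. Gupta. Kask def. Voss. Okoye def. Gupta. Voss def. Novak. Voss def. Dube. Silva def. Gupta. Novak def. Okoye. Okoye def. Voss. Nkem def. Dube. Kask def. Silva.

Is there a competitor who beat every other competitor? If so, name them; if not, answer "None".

Nkem has 7 wins out of 7 opponents — a perfect record.

Nkem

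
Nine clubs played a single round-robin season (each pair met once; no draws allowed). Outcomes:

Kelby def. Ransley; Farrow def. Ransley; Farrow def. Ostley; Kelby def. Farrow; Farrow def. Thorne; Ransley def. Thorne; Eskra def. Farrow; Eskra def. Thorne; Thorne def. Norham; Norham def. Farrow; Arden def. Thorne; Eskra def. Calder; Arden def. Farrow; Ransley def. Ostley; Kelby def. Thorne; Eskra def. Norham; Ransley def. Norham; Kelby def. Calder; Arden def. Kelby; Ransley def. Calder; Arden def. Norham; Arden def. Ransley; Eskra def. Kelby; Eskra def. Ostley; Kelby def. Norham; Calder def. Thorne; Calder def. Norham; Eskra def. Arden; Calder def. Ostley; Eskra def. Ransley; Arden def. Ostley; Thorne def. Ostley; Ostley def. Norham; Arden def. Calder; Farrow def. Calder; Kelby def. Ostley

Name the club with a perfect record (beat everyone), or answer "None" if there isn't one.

Eskra has 8 wins out of 8 opponents — a perfect record.

Eskra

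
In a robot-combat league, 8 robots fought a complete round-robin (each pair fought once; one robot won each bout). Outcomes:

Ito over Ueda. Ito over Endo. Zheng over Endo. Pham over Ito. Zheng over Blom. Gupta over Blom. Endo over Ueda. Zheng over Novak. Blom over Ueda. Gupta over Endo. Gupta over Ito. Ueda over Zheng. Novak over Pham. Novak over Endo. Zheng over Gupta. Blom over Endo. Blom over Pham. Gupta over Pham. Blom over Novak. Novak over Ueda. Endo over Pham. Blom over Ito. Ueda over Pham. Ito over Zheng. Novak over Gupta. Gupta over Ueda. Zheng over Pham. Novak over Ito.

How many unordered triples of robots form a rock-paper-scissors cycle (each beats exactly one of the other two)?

Win totals: Endo 2, Gupta 5, Pham 1, Blom 5, Novak 5, Ito 3, Zheng 5, Ueda 2.
A robot with w wins dominates both others in C(w,2) triples; summing gives 1 + 10 + 0 + 10 + 10 + 3 + 10 + 1 = 45 transitive triples.
Total triples C(8,3) = 56, so cyclic triples = 56 − 45 = 11.

11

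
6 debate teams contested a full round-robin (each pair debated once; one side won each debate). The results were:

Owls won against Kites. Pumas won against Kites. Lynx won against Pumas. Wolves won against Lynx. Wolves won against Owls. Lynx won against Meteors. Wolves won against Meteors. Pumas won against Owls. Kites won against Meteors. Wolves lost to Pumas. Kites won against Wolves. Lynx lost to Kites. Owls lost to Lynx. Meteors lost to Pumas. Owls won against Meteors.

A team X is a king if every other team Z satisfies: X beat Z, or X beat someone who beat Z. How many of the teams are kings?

4

Wolves reaches everyone (king).
Kites reaches everyone (king).
Meteors cannot reach Wolves, Kites, Owls, Pumas, Lynx in two steps.
Owls cannot reach Pumas in two steps.
Pumas reaches everyone (king).
Lynx reaches everyone (king).
Kings: Wolves, Kites, Pumas, Lynx — 4.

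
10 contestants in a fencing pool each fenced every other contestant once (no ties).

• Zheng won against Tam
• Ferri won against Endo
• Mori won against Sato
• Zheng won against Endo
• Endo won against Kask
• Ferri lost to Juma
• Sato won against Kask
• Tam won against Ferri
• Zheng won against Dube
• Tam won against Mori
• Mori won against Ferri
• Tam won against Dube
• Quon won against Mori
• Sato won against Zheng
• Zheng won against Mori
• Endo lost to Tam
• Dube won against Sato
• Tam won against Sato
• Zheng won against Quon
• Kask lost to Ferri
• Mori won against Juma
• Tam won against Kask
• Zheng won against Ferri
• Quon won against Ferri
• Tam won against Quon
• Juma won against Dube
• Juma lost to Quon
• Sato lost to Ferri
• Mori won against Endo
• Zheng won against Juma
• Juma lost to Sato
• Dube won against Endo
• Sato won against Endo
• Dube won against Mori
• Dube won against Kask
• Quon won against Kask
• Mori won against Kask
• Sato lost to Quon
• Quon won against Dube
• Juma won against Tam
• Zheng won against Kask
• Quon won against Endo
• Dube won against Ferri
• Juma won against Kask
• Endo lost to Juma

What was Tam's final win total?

Tam's results: beat Kask, Endo, Sato, Quon, Dube, Mori, Ferri; lost to Juma, Zheng.
That is 7 wins.

7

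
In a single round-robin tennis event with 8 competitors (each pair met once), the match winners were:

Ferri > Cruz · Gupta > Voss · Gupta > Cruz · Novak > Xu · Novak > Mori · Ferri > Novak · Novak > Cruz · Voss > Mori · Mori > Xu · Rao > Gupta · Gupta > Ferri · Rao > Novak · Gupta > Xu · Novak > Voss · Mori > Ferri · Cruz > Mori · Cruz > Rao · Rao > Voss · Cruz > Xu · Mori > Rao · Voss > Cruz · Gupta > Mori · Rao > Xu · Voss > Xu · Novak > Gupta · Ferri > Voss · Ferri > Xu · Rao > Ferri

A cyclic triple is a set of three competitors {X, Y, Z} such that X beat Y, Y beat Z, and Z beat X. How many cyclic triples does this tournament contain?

Win totals: Voss 3, Gupta 5, Cruz 3, Mori 3, Ferri 4, Novak 5, Xu 0, Rao 5.
A competitor with w wins dominates both others in C(w,2) triples; summing gives 3 + 10 + 3 + 3 + 6 + 10 + 0 + 10 = 45 transitive triples.
Total triples C(8,3) = 56, so cyclic triples = 56 − 45 = 11.

11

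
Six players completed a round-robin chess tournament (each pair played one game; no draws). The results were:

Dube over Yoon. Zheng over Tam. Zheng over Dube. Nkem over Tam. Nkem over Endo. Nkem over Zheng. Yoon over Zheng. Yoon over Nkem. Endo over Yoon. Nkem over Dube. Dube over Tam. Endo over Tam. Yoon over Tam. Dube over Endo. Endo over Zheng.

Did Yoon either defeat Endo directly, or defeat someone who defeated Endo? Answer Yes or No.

Yes

Yoon did not beat Endo directly.
Yoon beat Zheng, Tam, Nkem. Of those, Nkem beat Endo.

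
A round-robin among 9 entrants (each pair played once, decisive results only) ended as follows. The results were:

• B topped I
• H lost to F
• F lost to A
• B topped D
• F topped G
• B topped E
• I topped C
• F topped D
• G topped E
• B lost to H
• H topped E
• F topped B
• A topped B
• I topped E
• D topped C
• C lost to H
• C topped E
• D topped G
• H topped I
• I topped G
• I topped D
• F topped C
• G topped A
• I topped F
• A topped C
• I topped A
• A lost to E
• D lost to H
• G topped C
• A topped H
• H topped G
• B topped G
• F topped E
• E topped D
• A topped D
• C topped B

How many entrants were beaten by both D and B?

1

D beat: C, G.
B beat: D, E, G, I.
Both beat: G — 1.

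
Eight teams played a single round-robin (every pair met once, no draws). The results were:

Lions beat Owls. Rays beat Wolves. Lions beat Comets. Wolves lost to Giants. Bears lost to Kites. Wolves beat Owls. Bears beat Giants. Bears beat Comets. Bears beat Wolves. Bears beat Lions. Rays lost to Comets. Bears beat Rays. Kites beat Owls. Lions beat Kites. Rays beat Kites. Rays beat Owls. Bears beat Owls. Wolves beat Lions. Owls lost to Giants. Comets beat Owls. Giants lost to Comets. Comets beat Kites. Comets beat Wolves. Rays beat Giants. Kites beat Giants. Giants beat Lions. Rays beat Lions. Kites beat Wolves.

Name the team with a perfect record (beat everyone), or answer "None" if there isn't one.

None

Highest win total is Bears with 6 (out of 7 possible).
Bears lost to Kites, so no team went undefeated.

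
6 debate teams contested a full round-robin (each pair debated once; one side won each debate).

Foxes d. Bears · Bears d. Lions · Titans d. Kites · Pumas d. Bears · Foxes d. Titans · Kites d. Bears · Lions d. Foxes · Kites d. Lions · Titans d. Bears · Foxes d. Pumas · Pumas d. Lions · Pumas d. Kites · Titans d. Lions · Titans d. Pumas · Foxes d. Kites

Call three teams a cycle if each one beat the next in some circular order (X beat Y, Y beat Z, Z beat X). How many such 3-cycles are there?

4

Win totals: Titans 4, Foxes 4, Pumas 3, Bears 1, Lions 1, Kites 2.
A team with w wins dominates both others in C(w,2) triples; summing gives 6 + 6 + 3 + 0 + 0 + 1 = 16 transitive triples.
Total triples C(6,3) = 20, so cyclic triples = 20 − 16 = 4.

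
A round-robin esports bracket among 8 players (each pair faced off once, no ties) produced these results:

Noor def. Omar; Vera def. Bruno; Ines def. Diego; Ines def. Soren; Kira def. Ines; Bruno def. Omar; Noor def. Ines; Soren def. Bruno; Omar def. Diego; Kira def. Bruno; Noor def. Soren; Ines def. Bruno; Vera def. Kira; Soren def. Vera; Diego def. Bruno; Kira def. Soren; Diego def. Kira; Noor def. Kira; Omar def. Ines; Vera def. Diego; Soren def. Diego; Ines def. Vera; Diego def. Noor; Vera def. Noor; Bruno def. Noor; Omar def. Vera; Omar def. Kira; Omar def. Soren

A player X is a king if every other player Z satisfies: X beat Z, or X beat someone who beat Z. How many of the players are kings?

Soren cannot reach Ines in two steps.
Noor reaches everyone (king).
Bruno reaches everyone (king).
Ines reaches everyone (king).
Diego cannot reach Vera in two steps.
Vera reaches everyone (king).
Omar reaches everyone (king).
Kira reaches everyone (king).
Kings: Noor, Bruno, Ines, Vera, Omar, Kira — 6.

6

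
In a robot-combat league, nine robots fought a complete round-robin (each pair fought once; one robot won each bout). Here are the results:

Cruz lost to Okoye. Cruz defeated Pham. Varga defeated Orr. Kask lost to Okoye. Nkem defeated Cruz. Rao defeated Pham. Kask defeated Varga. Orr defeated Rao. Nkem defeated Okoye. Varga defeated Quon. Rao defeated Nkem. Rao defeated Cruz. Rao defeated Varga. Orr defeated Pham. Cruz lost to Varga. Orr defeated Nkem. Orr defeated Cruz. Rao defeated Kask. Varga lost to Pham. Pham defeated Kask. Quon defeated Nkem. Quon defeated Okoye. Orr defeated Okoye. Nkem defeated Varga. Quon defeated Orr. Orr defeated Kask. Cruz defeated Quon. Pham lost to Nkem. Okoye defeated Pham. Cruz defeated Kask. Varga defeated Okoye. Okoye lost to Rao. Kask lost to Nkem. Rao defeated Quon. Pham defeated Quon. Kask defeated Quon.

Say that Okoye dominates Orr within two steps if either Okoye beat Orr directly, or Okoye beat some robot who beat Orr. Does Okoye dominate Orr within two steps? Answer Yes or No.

No

Okoye did not beat Orr directly.
Okoye beat Pham, Cruz, Kask, but each of them lost to Orr. No two-step path.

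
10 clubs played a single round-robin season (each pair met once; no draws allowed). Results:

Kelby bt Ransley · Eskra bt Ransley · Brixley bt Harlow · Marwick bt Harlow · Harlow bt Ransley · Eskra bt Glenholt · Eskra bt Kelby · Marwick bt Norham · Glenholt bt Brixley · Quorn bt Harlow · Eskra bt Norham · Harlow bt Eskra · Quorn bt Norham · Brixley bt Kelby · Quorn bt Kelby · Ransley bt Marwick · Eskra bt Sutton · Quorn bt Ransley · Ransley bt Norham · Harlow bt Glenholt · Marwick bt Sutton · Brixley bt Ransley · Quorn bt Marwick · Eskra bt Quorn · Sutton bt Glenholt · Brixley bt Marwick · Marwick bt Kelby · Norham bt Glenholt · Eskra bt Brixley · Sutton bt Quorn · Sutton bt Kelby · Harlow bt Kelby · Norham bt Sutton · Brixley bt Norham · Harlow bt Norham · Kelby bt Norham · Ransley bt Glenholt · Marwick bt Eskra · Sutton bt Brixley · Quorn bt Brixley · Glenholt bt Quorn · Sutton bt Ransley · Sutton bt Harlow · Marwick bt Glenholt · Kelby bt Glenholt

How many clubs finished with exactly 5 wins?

2

Win totals: Norham 2, Harlow 5, Marwick 6, Kelby 3, Glenholt 2, Brixley 5, Ransley 3, Eskra 7, Quorn 6, Sutton 6.
Exactly 5: Harlow, Brixley — 2 clubs.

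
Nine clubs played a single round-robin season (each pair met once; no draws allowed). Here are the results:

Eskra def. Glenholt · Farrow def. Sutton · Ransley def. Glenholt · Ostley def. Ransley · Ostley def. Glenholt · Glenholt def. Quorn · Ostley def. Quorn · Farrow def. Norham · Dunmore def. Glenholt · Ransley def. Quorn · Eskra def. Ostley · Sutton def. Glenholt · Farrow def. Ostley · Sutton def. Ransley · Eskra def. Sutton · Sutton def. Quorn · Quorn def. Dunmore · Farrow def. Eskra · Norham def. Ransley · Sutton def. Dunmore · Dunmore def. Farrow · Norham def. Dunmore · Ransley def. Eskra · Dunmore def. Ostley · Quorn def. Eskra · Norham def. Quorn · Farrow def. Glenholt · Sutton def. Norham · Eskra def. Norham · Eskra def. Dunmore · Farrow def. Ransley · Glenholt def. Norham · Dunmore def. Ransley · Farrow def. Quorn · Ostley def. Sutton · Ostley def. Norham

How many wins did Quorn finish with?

2

Quorn's results: beat Eskra, Dunmore; lost to Farrow, Ostley, Sutton, Norham, Ransley, Glenholt.
That is 2 wins.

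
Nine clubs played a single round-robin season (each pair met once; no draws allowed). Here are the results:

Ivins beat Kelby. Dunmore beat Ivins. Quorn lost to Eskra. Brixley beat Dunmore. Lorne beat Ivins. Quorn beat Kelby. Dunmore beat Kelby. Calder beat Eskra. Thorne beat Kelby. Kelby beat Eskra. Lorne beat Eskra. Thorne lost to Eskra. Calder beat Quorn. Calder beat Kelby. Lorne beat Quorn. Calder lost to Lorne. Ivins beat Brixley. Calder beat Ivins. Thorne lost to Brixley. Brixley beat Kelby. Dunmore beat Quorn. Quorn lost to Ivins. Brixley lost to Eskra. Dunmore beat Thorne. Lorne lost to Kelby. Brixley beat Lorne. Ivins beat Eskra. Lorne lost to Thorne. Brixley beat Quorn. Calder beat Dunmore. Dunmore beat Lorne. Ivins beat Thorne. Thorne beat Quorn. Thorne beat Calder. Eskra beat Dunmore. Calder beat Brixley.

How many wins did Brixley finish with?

5

Brixley's results: beat Lorne, Dunmore, Thorne, Quorn, Kelby; lost to Eskra, Calder, Ivins.
That is 5 wins.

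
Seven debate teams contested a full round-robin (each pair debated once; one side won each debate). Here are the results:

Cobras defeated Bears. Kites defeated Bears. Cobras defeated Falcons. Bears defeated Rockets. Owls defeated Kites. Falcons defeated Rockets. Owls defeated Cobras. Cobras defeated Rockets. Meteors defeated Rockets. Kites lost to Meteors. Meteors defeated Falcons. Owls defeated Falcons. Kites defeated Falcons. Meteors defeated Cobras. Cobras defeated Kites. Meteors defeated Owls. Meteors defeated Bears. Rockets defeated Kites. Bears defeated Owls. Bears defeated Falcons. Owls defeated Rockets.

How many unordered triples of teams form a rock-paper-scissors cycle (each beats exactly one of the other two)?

Win totals: Bears 3, Kites 2, Falcons 1, Rockets 1, Owls 4, Cobras 4, Meteors 6.
A team with w wins dominates both others in C(w,2) triples; summing gives 3 + 1 + 0 + 0 + 6 + 6 + 15 = 31 transitive triples.
Total triples C(7,3) = 35, so cyclic triples = 35 − 31 = 4.

4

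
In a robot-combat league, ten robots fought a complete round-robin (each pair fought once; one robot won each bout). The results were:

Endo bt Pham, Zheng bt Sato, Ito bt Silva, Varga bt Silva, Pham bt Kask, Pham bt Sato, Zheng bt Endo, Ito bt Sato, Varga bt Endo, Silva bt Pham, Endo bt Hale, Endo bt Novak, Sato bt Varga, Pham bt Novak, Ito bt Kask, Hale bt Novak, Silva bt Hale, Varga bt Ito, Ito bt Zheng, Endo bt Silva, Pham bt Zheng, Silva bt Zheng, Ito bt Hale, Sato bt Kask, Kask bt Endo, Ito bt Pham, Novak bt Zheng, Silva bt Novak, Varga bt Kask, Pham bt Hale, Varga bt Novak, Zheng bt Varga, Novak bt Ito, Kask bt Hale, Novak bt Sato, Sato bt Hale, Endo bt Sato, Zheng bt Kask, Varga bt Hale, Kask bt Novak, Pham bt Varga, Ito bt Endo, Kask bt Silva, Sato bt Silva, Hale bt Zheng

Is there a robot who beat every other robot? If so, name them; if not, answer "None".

Highest win total is Ito with 7 (out of 9 possible).
Ito lost to Varga, Novak, so no robot went undefeated.

None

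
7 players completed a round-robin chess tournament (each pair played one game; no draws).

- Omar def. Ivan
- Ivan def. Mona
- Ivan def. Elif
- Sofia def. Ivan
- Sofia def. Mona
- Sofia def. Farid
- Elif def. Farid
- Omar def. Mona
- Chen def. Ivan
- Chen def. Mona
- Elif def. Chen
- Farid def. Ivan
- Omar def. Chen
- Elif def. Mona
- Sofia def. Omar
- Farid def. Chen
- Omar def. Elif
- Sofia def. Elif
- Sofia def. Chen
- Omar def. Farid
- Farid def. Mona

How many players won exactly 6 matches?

Win totals: Chen 2, Elif 3, Mona 0, Sofia 6, Omar 5, Farid 3, Ivan 2.
Exactly 6: Sofia — 1 player.

1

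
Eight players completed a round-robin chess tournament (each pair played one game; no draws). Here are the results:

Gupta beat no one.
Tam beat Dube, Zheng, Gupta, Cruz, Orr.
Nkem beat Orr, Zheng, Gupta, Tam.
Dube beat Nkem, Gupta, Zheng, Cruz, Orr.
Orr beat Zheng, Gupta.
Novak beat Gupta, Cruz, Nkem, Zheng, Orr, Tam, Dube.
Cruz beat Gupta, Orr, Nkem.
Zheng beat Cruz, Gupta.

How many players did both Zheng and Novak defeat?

Zheng beat: Cruz, Gupta.
Novak beat: Orr, Nkem, Tam, Cruz, Zheng, Dube, Gupta.
Both beat: Cruz, Gupta — 2.

2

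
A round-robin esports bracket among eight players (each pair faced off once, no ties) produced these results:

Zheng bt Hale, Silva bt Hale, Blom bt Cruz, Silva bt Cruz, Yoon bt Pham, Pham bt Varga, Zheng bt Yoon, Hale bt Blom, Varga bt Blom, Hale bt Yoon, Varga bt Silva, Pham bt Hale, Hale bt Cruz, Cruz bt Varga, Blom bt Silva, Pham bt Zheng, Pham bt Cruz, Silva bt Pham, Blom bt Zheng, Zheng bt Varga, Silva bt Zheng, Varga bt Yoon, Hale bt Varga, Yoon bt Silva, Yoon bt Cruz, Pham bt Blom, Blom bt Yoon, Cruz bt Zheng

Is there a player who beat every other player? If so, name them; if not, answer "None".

Highest win total is Pham with 5 (out of 7 possible).
Pham lost to Silva, Yoon, so no player went undefeated.

None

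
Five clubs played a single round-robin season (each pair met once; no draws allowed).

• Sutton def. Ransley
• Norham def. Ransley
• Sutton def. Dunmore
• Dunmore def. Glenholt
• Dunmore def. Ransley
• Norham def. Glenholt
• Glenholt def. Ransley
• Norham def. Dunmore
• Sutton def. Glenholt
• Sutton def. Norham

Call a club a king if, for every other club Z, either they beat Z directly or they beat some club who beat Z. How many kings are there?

1

Dunmore cannot reach Norham, Sutton in two steps.
Ransley cannot reach Dunmore, Norham, Sutton, Glenholt in two steps.
Norham cannot reach Sutton in two steps.
Sutton reaches everyone (king).
Glenholt cannot reach Dunmore, Norham, Sutton in two steps.
Kings: Sutton — 1.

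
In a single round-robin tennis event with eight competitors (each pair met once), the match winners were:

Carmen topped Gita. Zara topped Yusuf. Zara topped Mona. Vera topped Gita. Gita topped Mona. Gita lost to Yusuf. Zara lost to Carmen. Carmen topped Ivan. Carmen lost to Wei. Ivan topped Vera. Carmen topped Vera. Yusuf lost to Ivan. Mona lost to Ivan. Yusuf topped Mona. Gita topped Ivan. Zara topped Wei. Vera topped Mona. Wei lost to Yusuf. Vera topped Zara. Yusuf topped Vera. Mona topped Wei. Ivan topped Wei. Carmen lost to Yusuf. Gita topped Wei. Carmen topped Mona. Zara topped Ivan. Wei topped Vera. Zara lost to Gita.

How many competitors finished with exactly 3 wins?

Win totals: Gita 4, Yusuf 5, Vera 3, Wei 2, Mona 1, Carmen 5, Zara 4, Ivan 4.
Exactly 3: Vera — 1 competitor.

1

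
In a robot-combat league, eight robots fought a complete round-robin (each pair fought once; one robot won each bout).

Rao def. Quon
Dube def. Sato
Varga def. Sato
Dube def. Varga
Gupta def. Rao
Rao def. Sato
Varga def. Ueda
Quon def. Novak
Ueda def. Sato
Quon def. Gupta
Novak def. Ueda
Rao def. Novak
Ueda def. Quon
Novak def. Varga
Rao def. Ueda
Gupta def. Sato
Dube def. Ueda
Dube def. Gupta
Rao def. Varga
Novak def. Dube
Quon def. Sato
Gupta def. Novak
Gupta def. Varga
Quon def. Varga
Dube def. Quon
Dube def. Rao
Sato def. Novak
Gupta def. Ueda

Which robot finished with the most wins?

Win totals: Varga 2, Sato 1, Dube 6, Ueda 2, Rao 5, Novak 3, Gupta 5, Quon 4.
Dube leads with 6 wins (next highest: 5).

Dube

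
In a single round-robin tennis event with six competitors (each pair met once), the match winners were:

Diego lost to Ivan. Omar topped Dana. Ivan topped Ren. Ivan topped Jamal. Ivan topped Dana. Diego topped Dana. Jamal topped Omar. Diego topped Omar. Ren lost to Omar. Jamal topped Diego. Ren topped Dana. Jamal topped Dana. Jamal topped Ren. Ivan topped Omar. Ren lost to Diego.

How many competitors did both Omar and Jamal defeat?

2

Omar beat: Dana, Ren.
Jamal beat: Dana, Ren, Omar, Diego.
Both beat: Dana, Ren — 2.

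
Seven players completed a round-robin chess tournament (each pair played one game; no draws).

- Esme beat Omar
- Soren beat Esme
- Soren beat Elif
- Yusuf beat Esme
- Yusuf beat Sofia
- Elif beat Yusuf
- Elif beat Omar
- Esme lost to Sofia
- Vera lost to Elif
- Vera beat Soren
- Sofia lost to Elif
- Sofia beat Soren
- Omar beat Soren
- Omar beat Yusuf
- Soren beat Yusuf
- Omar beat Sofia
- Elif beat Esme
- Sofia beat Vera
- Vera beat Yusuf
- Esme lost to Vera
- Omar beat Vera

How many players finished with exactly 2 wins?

Win totals: Elif 5, Vera 3, Soren 3, Sofia 3, Omar 4, Yusuf 2, Esme 1.
Exactly 2: Yusuf — 1 player.

1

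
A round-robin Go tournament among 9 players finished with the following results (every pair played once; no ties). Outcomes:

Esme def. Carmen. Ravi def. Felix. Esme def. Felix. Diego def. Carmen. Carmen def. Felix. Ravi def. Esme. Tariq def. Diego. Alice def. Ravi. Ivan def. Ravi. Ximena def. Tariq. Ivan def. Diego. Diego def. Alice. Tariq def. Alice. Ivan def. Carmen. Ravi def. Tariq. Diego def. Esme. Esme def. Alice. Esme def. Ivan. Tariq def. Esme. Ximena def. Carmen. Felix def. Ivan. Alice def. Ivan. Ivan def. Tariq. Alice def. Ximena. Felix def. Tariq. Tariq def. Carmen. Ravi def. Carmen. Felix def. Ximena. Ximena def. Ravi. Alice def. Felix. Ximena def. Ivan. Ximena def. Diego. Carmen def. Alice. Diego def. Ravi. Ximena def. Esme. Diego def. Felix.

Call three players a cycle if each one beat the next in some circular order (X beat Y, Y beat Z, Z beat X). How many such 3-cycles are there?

25

Win totals: Felix 3, Carmen 2, Ximena 6, Alice 4, Ivan 4, Tariq 4, Ravi 4, Diego 5, Esme 4.
A player with w wins dominates both others in C(w,2) triples; summing gives 3 + 1 + 15 + 6 + 6 + 6 + 6 + 10 + 6 = 59 transitive triples.
Total triples C(9,3) = 84, so cyclic triples = 84 − 59 = 25.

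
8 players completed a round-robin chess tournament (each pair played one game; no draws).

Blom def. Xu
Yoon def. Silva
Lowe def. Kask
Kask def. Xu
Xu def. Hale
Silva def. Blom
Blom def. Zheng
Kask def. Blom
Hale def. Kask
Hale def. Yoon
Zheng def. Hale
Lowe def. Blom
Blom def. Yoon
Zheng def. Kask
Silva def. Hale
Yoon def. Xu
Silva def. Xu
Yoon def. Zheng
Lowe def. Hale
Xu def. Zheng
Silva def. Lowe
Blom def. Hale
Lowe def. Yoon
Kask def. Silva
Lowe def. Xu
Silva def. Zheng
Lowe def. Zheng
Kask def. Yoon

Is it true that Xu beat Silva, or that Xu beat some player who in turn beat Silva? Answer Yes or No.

No

Xu did not beat Silva directly.
Xu beat Zheng, Hale, but each of them lost to Silva. No two-step path.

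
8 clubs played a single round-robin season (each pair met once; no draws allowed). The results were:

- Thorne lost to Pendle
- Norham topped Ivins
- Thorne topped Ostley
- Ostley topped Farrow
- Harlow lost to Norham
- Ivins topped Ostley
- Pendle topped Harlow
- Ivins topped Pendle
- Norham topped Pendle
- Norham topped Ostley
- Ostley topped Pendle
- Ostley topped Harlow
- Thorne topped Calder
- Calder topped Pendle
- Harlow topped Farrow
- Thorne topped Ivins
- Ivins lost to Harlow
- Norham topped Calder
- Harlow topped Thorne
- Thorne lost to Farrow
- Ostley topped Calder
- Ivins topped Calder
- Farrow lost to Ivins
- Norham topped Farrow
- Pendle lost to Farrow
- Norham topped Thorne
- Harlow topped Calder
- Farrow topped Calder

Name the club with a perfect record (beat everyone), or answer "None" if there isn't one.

Norham has 7 wins out of 7 opponents — a perfect record.

Norham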